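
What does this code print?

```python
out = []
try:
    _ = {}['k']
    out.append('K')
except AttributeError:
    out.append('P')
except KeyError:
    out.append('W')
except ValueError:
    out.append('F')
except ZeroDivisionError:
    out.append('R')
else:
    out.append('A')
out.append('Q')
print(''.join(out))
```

Execution trace: 'W' (except KeyError) → 'Q' (after the try/except). Output: WQ

Answer: WQ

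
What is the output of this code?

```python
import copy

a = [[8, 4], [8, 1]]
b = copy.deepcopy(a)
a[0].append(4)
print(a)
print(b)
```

Key concept: deep copy is fully independent.
Step by step:
`a = [[8, 4], [8, 1]]` → a = [[8, 4], [8, 1]]
`b = copy.deepcopy(a)` → b = [[8, 4], [8, 1]]
`a[0].append(4)` → a = [[8, 4, 4], [8, 1]]
`print(a)` → prints [[8, 4, 4], [8, 1]]
`print(b)` → prints [[8, 4], [8, 1]]

Answer:
[[8, 4, 4], [8, 1]]
[[8, 4], [8, 1]]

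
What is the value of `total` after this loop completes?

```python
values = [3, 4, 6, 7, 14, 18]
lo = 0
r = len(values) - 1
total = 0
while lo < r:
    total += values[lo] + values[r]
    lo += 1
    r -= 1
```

Sum of pairs from ends
`total` takes the values: 0 → 21 → 39 → 52

Answer: 52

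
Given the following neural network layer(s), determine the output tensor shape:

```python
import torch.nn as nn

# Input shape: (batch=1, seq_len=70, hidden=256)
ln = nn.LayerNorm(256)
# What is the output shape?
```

Input: (1, 70, 256) -> Output: (1, 70, 256)

Answer: (1, 70, 256)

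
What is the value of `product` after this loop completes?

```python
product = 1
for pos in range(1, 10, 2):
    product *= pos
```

Product of 1, 3, 5, ... up to 9
`product` takes the values: 1 → 3 → 15 → 105 → 945

Answer: 945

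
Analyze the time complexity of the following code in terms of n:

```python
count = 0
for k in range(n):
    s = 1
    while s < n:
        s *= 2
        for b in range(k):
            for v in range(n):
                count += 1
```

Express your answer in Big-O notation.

Each loop level contributes: n × log n × n × n. Multiplying the contributions gives O(n^3 log n).

Answer: O(n^3 log n)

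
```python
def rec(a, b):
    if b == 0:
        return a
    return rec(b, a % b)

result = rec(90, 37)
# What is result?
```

rec(90, 37) -> rec(37, 16) -> rec(16, 5) -> rec(5, 1) -> rec(1, 0) -> 1

Answer: 1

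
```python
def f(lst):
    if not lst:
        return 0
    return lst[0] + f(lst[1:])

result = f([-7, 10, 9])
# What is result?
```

(-7) + 10 + 9 + 0 = 12

Answer: 12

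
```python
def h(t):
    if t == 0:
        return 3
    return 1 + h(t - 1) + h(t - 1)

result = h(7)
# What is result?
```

h(t) = 1 + 2·h(t-1), h(0)=3. Closed form: (3+1)·2^7 - 1 = 511.

Answer: 511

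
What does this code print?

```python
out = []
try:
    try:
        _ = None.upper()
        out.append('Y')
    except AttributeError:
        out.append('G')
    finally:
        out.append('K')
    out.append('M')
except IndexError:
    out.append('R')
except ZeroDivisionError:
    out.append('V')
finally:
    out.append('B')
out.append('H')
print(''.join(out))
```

Execution trace: 'G' (inner except AttributeError) → 'K' (inner finally) → 'M' (try body, no exception) → 'B' (finally) → 'H' (after the try/except). Output: GKMBH

Answer: GKMBH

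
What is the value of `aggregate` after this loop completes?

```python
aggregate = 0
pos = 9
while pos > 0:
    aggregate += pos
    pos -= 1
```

Sum 9 down to 1
`aggregate` takes the values: 0 → 9 → 17 → 24 → 30 → 35 → 39 → 42 → 44 → 45

Answer: 45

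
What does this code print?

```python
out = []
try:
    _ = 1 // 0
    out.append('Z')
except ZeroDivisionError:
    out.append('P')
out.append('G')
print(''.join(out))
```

Execution trace: 'P' (except ZeroDivisionError) → 'G' (after the try/except). Output: PG

Answer: PG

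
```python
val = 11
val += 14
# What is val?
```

Trace:
`val = 11` → val = 11
`val += 14` → val = 25
So val = 25

Answer: 25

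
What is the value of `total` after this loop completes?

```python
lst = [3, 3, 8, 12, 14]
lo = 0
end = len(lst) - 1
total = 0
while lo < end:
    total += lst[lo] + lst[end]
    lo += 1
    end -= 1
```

Sum of pairs from ends
`total` takes the values: 0 → 17 → 32

Answer: 32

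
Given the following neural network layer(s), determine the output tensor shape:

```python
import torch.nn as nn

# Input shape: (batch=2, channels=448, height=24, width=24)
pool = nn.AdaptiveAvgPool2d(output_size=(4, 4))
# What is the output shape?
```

Input: (2, 448, 24, 24) -> Output: (2, 448, 4, 4)

Answer: (2, 448, 4, 4)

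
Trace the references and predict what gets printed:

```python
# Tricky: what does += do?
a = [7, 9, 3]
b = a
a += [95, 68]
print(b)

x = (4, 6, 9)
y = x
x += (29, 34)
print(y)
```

Key concept: += behavior differs for mutable vs immutable.
Step by step:
`a = [7, 9, 3]` → a = [7, 9, 3]
`b = a` → b = [7, 9, 3] (same object as a)
`a += [95, 68]` → a = [7, 9, 3, 95, 68] (same object as b); b = [7, 9, 3, 95, 68] (same object as a)
`print(b)` → prints [7, 9, 3, 95, 68]
`x = (4, 6, 9)` → x = (4, 6, 9)
`y = x` → y = (4, 6, 9)
`x += (29, 34)` → x = (4, 6, 9, 29, 34)
`print(y)` → prints (4, 6, 9)

Answer:
[7, 9, 3, 95, 68]
(4, 6, 9)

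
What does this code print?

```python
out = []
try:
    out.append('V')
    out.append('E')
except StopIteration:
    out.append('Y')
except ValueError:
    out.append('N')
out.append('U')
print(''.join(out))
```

Execution trace: 'V' (try body) → 'E' (try body, no exception) → 'U' (after the try/except). Output: VEU

Answer: VEU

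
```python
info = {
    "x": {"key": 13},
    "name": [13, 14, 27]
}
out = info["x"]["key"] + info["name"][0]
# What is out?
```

Trace:
`info = { ...` → info = {'x': {'key': 13}, 'name': [13, 14, 27]}
`out = info["x"]["key"] + info["name"][0]` → out = 26
So out = 26

Answer: 26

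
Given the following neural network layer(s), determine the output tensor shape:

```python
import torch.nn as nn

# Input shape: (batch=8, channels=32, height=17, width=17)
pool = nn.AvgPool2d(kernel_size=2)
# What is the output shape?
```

Input: (8, 32, 17, 17) -> Output: (8, 32, 8, 8)

Answer: (8, 32, 8, 8)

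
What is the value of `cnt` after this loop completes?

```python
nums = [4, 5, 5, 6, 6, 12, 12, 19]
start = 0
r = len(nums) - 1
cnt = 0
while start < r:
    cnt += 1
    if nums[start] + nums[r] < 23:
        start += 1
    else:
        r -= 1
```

Steps to find pair summing to 23
`cnt` takes the values: 0 → 1 → 2 → 3 → 4 → 5 → 6 → 7

Answer: 7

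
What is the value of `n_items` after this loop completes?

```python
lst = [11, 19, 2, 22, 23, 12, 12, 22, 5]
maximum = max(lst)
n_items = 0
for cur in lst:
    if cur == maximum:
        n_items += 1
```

Count of max value 23 in [11, 19, 2, 22, 23, 12, 12, 22, 5]
`n_items` takes the values: 0 → 1

Answer: 1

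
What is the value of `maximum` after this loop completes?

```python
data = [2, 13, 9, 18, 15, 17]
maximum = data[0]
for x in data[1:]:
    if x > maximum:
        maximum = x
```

Maximum of [2, 13, 9, 18, 15, 17]
`maximum` takes the values: 2 → 13 → 18

Answer: 18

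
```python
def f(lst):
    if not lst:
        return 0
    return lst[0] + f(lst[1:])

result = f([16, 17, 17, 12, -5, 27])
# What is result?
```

16 + 17 + 17 + 12 + (-5) + 27 + 0 = 84

Answer: 84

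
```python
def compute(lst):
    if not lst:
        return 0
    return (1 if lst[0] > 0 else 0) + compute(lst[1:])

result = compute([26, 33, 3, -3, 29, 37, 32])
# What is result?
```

Count of positive elements in [26, 33, 3, -3, 29, 37, 32] = 6

Answer: 6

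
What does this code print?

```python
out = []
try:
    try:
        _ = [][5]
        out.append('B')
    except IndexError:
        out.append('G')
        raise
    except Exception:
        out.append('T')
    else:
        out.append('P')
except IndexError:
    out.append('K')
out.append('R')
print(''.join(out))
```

Execution trace: 'G' (inner except IndexError) → 'K' (outer except IndexError) → 'R' (after the try/except). Output: GKR

Answer: GKR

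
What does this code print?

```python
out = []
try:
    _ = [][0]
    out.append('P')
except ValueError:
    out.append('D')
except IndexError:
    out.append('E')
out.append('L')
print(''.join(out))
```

Execution trace: 'E' (except IndexError) → 'L' (after the try/except). Output: EL

Answer: EL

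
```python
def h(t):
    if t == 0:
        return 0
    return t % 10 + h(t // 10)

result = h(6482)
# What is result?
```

Sum of digits of 6482: 2 + 8 + 4 + 6 = 20

Answer: 20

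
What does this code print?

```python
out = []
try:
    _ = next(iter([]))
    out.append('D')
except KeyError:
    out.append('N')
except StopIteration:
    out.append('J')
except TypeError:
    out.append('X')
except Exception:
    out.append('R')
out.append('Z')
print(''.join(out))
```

Execution trace: 'J' (except StopIteration) → 'Z' (after the try/except). Output: JZ

Answer: JZ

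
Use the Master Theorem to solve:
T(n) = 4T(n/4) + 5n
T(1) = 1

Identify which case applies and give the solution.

a=4, b=4, f(n)=5n. log_4(4) = 1. Since c=1 = 1, Case 2 applies: T(n) = Θ(n^log_b(a) · log n) = O(n log n).

Answer: O(n log n) - Case 2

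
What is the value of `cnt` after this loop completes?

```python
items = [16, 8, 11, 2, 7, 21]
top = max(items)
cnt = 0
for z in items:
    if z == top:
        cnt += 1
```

Count of max value 21 in [16, 8, 11, 2, 7, 21]
`cnt` takes the values: 0 → 1

Answer: 1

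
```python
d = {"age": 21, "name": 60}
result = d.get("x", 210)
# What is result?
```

Trace:
`d = {"age": 21, "name": 60}` → d = {'age': 21, 'name': 60}
`result = d.get("x", 210)` → result = 210
So result = 210

Answer: 210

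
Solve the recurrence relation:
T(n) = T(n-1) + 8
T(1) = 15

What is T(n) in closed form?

Unrolling: T(n) = T(1) + 8·(n-1) = 15 + 8(n-1) = 8n + 7.

Answer: T(n) = 8n + 7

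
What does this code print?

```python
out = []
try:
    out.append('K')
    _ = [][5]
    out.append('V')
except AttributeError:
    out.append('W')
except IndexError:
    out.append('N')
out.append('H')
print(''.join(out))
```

Execution trace: 'K' (try body) → 'N' (except IndexError) → 'H' (after the try/except). Output: KNH

Answer: KNH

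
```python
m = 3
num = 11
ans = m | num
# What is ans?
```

Trace:
`m = 3` → m = 3
`num = 11` → num = 11
`ans = m | num` → ans = 11
So ans = 11

Answer: 11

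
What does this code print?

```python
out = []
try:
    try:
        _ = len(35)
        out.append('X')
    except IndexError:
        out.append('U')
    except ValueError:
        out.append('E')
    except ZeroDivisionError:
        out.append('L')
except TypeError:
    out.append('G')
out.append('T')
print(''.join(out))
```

Execution trace: 'G' (outer except TypeError) → 'T' (after the try/except). Output: GT

Answer: GT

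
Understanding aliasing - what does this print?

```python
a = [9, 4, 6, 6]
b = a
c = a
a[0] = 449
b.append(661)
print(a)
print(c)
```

Key concept: multiple aliases.
Step by step:
`a = [9, 4, 6, 6]` → a = [9, 4, 6, 6]
`b = a` → b = [9, 4, 6, 6] (same object as a)
`c = a` → c = [9, 4, 6, 6] (same object as a, b)
`a[0] = 449` → a = [449, 4, 6, 6] (same object as b, c); b = [449, 4, 6, 6] (same object as a, c); c = [449, 4, 6, 6] (same object as a, b)
`b.append(661)` → a = [449, 4, 6, 6, 661] (same object as b, c); b = [449, 4, 6, 6, 661] (same object as a, c); c = [449, 4, 6, 6, 661] (same object as a, b)
`print(a)` → prints [449, 4, 6, 6, 661]
`print(c)` → prints [449, 4, 6, 6, 661]

Answer:
[449, 4, 6, 6, 661]
[449, 4, 6, 6, 661]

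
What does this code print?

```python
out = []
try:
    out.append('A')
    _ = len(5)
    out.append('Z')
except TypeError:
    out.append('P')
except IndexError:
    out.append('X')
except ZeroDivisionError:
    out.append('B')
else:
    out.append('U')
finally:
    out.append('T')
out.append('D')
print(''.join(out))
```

Execution trace: 'A' (try body) → 'P' (except TypeError) → 'T' (finally) → 'D' (after the try/except). Output: APTD

Answer: APTD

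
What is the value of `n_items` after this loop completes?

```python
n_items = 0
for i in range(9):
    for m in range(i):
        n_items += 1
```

Triangle number: 0+1+2+...+8
`n_items` takes the values: 0 → 1 → 2 → 3 → 4 → 5 → 6 → 7 → 8 → 9 → 10 → 11 → 12 → 13 → 14 → 15 → 16 → 17 → 18 → 19 → 20 → 21 → 22 → 23 → 24 → 25 → 26 → 27 → 28 → 29 → 30 → 31 → 32 → 33 → 34 → 35 → 36

Answer: 36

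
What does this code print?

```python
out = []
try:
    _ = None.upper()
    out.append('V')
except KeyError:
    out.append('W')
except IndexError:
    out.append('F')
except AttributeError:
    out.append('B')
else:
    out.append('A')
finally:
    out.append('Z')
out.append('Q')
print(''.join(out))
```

Execution trace: 'B' (except AttributeError) → 'Z' (finally) → 'Q' (after the try/except). Output: BZQ

Answer: BZQ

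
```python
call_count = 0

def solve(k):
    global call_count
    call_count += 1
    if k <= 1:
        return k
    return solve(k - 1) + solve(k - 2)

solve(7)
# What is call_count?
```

Calls(k) = 1 + Calls(k-1) + Calls(k-2); Calls(0)=Calls(1)=1. For k=7 this gives 41.

Answer: 41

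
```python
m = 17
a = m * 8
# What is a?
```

Trace:
`m = 17` → m = 17
`a = m * 8` → a = 136
So a = 136

Answer: 136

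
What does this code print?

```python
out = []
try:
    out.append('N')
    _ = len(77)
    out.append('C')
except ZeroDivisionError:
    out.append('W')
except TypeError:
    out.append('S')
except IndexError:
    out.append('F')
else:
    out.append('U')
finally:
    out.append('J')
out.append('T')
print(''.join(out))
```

Execution trace: 'N' (try body) → 'S' (except TypeError) → 'J' (finally) → 'T' (after the try/except). Output: NSJT

Answer: NSJT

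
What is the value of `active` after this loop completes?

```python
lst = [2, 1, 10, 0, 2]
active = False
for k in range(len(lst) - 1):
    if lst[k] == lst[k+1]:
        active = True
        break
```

Check consecutive duplicates in [2, 1, 10, 0, 2]
`active` takes the values: False

Answer: False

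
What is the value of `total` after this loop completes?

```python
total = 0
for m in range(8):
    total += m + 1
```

Start at 0, add 1 to 8 = 36
`total` takes the values: 0 → 1 → 3 → 6 → 10 → 15 → 21 → 28 → 36

Answer: 36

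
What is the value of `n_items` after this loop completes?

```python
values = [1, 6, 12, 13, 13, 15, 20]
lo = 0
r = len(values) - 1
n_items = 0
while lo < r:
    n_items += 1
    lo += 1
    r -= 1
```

Iterations until pointers meet (list length 7)
`n_items` takes the values: 0 → 1 → 2 → 3

Answer: 3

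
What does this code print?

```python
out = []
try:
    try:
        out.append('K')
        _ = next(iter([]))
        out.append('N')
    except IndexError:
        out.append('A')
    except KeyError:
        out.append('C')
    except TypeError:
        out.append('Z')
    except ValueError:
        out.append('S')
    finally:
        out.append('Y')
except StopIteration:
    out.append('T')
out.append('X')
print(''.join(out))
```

Execution trace: 'K' (try body) → 'Y' (finally) → 'T' (outer except StopIteration) → 'X' (after the try/except). Output: KYTX

Answer: KYTX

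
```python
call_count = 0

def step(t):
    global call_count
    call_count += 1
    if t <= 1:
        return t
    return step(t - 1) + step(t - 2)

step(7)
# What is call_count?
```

Calls(t) = 1 + Calls(t-1) + Calls(t-2); Calls(0)=Calls(1)=1. For t=7 this gives 41.

Answer: 41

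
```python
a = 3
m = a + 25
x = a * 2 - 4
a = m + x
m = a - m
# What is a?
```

Trace:
`a = 3` → a = 3
`m = a + 25` → m = 28
`x = a * 2 - 4` → x = 2
`a = m + x` → a = 30
`m = a - m` → m = 2
So a = 30

Answer: 30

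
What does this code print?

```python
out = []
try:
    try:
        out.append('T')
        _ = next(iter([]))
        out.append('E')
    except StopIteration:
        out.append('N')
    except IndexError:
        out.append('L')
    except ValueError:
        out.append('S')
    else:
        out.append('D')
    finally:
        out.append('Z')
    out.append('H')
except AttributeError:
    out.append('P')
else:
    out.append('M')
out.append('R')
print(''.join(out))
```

Execution trace: 'T' (inner try body) → 'N' (inner except StopIteration) → 'Z' (inner finally) → 'H' (try body, no exception) → 'M' (else) → 'R' (after the try/except). Output: TNZHMR

Answer: TNZHMR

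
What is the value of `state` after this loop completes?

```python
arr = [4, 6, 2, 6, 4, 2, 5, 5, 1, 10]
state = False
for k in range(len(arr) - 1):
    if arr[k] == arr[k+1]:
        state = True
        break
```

Check consecutive duplicates in [4, 6, 2, 6, 4, 2, 5, 5, 1, 10]
`state` takes the values: False → True

Answer: True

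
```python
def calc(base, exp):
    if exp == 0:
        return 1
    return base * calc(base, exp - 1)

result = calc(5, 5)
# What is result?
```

calc(5, 5) = 5 * 5 * 5 * 5 * 5 = 3125

Answer: 3125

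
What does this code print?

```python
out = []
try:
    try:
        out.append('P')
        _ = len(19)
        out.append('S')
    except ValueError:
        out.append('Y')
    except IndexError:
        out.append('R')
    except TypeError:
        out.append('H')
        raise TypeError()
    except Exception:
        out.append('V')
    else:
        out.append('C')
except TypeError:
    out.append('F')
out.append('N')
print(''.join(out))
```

Execution trace: 'P' (inner try body) → 'H' (inner except TypeError) → 'F' (outer except TypeError) → 'N' (after the try/except). Output: PHFN

Answer: PHFN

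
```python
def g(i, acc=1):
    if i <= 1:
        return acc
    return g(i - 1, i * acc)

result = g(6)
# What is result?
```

Accumulator trace (n, acc): (6, 1) -> (5, 6) -> (4, 30) -> (3, 120) -> (2, 360) -> (1, 720) -> return 720

Answer: 720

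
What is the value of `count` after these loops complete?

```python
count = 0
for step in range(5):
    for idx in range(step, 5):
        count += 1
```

Upper triangle: 5 + 4 + ... + 1
`count` takes the values: 0 → 1 → 2 → 3 → 4 → 5 → 6 → 7 → 8 → 9 → 10 → 11 → 12 → 13 → 14 → 15

Answer: 15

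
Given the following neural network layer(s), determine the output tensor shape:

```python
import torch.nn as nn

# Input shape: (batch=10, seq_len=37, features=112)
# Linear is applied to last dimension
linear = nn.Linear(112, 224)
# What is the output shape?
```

Input: (10, 37, 112) -> Output: (10, 37, 224)

Answer: (10, 37, 224)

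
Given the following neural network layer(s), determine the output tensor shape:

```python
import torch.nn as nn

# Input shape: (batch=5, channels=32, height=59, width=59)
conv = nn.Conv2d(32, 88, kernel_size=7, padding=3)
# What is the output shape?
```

Input: (5, 32, 59, 59) -> Output: (5, 88, 59, 59)

Answer: (5, 88, 59, 59)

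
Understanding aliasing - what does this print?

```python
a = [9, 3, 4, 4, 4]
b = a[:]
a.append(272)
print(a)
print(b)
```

Key concept: slice [:] creates copy.
Step by step:
`a = [9, 3, 4, 4, 4]` → a = [9, 3, 4, 4, 4]
`b = a[:]` → b = [9, 3, 4, 4, 4]
`a.append(272)` → a = [9, 3, 4, 4, 4, 272]
`print(a)` → prints [9, 3, 4, 4, 4, 272]
`print(b)` → prints [9, 3, 4, 4, 4]

Answer:
[9, 3, 4, 4, 4, 272]
[9, 3, 4, 4, 4]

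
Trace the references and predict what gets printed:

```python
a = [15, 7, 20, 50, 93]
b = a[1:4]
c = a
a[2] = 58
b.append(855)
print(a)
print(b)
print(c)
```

Key concept: slice vs alias.
Step by step:
`a = [15, 7, 20, 50, 93]` → a = [15, 7, 20, 50, 93]
`b = a[1:4]` → b = [7, 20, 50]
`c = a` → c = [15, 7, 20, 50, 93] (same object as a)
`a[2] = 58` → a = [15, 7, 58, 50, 93] (same object as c); c = [15, 7, 58, 50, 93] (same object as a)
`b.append(855)` → b = [7, 20, 50, 855]
`print(a)` → prints [15, 7, 58, 50, 93]
`print(b)` → prints [7, 20, 50, 855]
`print(c)` → prints [15, 7, 58, 50, 93]

Answer:
[15, 7, 58, 50, 93]
[7, 20, 50, 855]
[15, 7, 58, 50, 93]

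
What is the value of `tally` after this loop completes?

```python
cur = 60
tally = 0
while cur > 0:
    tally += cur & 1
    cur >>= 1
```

Count set bits in 60 (binary: 0b111100)
`tally` takes the values: 0 → 1 → 2 → 3 → 4

Answer: 4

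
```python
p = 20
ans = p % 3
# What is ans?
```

Trace:
`p = 20` → p = 20
`ans = p % 3` → ans = 2
So ans = 2

Answer: 2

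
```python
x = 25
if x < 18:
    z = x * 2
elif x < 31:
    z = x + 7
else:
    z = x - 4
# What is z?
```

Trace:
`x = 25` → x = 25
`if x < 18: ...` → x < 18 is False, x < 31 is True → z = 32
So z = 32

Answer: 32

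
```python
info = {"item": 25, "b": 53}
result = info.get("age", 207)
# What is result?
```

Trace:
`info = {"item": 25, "b": 53}` → info = {'item': 25, 'b': 53}
`result = info.get("age", 207)` → result = 207
So result = 207

Answer: 207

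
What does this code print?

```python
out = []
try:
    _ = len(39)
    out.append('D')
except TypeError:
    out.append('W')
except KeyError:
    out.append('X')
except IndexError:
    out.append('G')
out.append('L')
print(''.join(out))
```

Execution trace: 'W' (except TypeError) → 'L' (after the try/except). Output: WL

Answer: WL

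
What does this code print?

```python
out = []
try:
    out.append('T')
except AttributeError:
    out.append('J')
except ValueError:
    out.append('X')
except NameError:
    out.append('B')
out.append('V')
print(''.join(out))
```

Execution trace: 'T' (try body, no exception) → 'V' (after the try/except). Output: TV

Answer: TV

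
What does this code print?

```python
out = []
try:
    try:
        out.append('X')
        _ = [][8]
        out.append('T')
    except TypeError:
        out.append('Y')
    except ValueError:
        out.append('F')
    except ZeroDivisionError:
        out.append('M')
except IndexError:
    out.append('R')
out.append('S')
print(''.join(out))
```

Execution trace: 'X' (try body) → 'R' (outer except IndexError) → 'S' (after the try/except). Output: XRS

Answer: XRS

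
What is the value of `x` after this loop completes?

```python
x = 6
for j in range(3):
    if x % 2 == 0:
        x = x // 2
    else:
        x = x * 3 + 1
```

Collatz-style transformation from 6
`x` takes the values: 6 → 3 → 10 → 5

Answer: 5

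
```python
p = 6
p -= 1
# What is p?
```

Trace:
`p = 6` → p = 6
`p -= 1` → p = 5
So p = 5

Answer: 5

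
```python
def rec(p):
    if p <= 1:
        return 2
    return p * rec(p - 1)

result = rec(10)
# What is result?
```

rec(10) = 10 * 9 * 8 * 7 * 6 * 5 * 4 * 3 * 2 * 2 = 7257600

Answer: 7257600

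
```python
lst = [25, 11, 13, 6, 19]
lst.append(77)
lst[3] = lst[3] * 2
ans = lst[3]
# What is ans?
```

Trace:
`lst = [25, 11, 13, 6, 19]` → lst = [25, 11, 13, 6, 19]
`lst.append(77)` → lst = [25, 11, 13, 6, 19, 77]
`lst[3] = lst[3] * 2` → lst = [25, 11, 13, 12, 19, 77]
`ans = lst[3]` → ans = 12
So ans = 12

Answer: 12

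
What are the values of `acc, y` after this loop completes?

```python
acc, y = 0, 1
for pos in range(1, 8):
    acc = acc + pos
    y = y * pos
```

Sum and factorial of 1 to 7
`acc, y` takes the values: (0, 1) → (1, 1) → (3, 1) → (3, 2) → (6, 2) → (6, 6) → (10, 6) → (10, 24) → (15, 24) → (15, 120) → (21, 120) → (21, 720) → (28, 720) → (28, 5040)

Answer: 28, 5040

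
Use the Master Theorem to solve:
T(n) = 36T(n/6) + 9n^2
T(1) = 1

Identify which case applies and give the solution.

a=36, b=6, f(n)=9n^2. log_6(36) = 2. Since c=2 = 2, Case 2 applies: T(n) = Θ(n^log_b(a) · log n) = O(n^2 log n).

Answer: O(n^2 log n) - Case 2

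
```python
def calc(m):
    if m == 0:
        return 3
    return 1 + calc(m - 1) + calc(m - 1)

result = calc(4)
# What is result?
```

calc(m) = 1 + 2·calc(m-1), calc(0)=3. Closed form: (3+1)·2^4 - 1 = 63.

Answer: 63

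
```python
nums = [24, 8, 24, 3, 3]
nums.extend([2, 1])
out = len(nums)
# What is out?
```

Trace:
`nums = [24, 8, 24, 3, 3]` → nums = [24, 8, 24, 3, 3]
`nums.extend([2, 1])` → nums = [24, 8, 24, 3, 3, 2, 1]
`out = len(nums)` → out = 7
So out = 7

Answer: 7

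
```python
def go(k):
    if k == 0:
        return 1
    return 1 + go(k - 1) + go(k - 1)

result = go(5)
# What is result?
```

go(k) = 1 + 2·go(k-1), go(0)=1. Closed form: (1+1)·2^5 - 1 = 63.

Answer: 63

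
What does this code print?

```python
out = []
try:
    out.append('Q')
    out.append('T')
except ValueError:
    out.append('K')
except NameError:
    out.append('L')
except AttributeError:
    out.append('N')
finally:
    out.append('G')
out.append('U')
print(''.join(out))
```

Execution trace: 'Q' (try body) → 'T' (try body, no exception) → 'G' (finally) → 'U' (after the try/except). Output: QTGU

Answer: QTGU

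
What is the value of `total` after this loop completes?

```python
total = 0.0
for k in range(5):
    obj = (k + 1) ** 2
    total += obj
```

Sum of squared losses 1² + 2² + ... + 5²
`total` takes the values: 0.0 → 1.0 → 5.0 → 14.0 → 30.0 → 55.0

Answer: 55.0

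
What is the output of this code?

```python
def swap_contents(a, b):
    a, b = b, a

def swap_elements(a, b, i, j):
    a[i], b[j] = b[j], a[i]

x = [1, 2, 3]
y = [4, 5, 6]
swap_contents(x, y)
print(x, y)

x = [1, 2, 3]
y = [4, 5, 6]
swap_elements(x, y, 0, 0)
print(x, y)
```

Key concept: parameter rebinding vs mutation.
Step by step:
`x = [1, 2, 3]` → x = [1, 2, 3]
`y = [4, 5, 6]` → y = [4, 5, 6]
`swap_contents(x, y)` → no visible change to tracked variables
`print(x, y)` → prints [1, 2, 3] [4, 5, 6]
`x = [1, 2, 3]` → x = [1, 2, 3]
`y = [4, 5, 6]` → y = [4, 5, 6]
`swap_elements(x, y, 0, 0)` → x = [4, 2, 3]; y = [1, 5, 6]
`print(x, y)` → prints [4, 2, 3] [1, 5, 6]

Answer:
[1, 2, 3] [4, 5, 6]
[4, 2, 3] [1, 5, 6]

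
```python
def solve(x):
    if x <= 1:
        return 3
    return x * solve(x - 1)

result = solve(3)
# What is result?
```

solve(3) = 3 * 2 * 3 = 18

Answer: 18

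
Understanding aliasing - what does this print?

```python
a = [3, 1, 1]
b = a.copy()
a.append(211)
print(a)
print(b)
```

Key concept: list.copy() creates independent copy.
Step by step:
`a = [3, 1, 1]` → a = [3, 1, 1]
`b = a.copy()` → b = [3, 1, 1]
`a.append(211)` → a = [3, 1, 1, 211]
`print(a)` → prints [3, 1, 1, 211]
`print(b)` → prints [3, 1, 1]

Answer:
[3, 1, 1, 211]
[3, 1, 1]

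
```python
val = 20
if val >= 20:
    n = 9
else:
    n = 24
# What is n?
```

Trace:
`val = 20` → val = 20
`if val >= 20: ...` → val >= 20 is True → n = 9
So n = 9

Answer: 9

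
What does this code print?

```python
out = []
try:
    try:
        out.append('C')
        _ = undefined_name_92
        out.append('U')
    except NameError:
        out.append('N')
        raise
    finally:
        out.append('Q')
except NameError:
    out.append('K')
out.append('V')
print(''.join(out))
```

Execution trace: 'C' (inner try body) → 'N' (inner except NameError) → 'Q' (inner finally) → 'K' (outer except NameError) → 'V' (after the try/except). Output: CNQKV

Answer: CNQKV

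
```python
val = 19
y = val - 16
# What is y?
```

Trace:
`val = 19` → val = 19
`y = val - 16` → y = 3
So y = 3

Answer: 3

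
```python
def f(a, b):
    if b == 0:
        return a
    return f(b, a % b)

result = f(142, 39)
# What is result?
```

f(142, 39) -> f(39, 25) -> f(25, 14) -> f(14, 11) -> f(11, 3) -> f(3, 2) -> f(2, 1) -> f(1, 0) -> 1

Answer: 1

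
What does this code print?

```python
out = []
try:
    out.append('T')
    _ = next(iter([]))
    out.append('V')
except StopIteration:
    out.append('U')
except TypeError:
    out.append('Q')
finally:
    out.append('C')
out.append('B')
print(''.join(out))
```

Execution trace: 'T' (try body) → 'U' (except StopIteration) → 'C' (finally) → 'B' (after the try/except). Output: TUCB

Answer: TUCB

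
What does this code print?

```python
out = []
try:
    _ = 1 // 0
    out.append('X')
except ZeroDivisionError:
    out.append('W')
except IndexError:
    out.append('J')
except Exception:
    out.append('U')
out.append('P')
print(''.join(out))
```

Execution trace: 'W' (except ZeroDivisionError) → 'P' (after the try/except). Output: WP

Answer: WP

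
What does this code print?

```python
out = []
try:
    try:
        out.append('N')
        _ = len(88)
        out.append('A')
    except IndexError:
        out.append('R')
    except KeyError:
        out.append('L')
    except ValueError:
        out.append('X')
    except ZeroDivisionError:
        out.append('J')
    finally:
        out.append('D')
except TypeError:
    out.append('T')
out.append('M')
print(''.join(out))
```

Execution trace: 'N' (try body) → 'D' (finally) → 'T' (outer except TypeError) → 'M' (after the try/except). Output: NDTM

Answer: NDTM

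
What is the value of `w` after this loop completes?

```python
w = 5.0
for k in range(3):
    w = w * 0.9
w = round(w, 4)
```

Exponential decay: 5.0 * 0.9^3
`w` takes the values: 5.0 → 4.5 → 4.05 → 3.645

Answer: 3.645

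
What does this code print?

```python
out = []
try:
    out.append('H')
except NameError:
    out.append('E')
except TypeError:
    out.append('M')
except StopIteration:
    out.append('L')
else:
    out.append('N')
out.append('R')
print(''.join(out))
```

Execution trace: 'H' (try body, no exception) → 'N' (else) → 'R' (after the try/except). Output: HNR

Answer: HNR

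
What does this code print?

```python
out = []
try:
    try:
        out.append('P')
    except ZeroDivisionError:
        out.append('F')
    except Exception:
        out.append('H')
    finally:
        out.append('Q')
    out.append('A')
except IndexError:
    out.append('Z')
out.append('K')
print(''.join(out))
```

Execution trace: 'P' (inner try body, no exception) → 'Q' (inner finally) → 'A' (try body, no exception) → 'K' (after the try/except). Output: PQAK

Answer: PQAK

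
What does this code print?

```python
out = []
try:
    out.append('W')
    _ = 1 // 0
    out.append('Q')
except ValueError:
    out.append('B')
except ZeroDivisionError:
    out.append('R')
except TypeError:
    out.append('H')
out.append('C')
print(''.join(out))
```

Execution trace: 'W' (try body) → 'R' (except ZeroDivisionError) → 'C' (after the try/except). Output: WRC

Answer: WRC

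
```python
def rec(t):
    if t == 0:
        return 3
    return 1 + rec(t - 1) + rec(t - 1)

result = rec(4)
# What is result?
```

rec(t) = 1 + 2·rec(t-1), rec(0)=3. Closed form: (3+1)·2^4 - 1 = 63.

Answer: 63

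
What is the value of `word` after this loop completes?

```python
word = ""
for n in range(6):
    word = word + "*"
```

Repeat '*' 6 times
`word` takes the values: "" → "*" → "**" → "***" → "****" → "*****" → "******"

Answer: "******"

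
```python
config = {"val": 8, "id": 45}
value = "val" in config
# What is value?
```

Trace:
`config = {"val": 8, "id": 45}` → config = {'val': 8, 'id': 45}
`value = "val" in config` → value = True
So value = True

Answer: True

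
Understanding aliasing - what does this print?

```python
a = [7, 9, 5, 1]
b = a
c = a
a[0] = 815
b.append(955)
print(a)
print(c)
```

Key concept: multiple aliases.
Step by step:
`a = [7, 9, 5, 1]` → a = [7, 9, 5, 1]
`b = a` → b = [7, 9, 5, 1] (same object as a)
`c = a` → c = [7, 9, 5, 1] (same object as a, b)
`a[0] = 815` → a = [815, 9, 5, 1] (same object as b, c); b = [815, 9, 5, 1] (same object as a, c); c = [815, 9, 5, 1] (same object as a, b)
`b.append(955)` → a = [815, 9, 5, 1, 955] (same object as b, c); b = [815, 9, 5, 1, 955] (same object as a, c); c = [815, 9, 5, 1, 955] (same object as a, b)
`print(a)` → prints [815, 9, 5, 1, 955]
`print(c)` → prints [815, 9, 5, 1, 955]

Answer:
[815, 9, 5, 1, 955]
[815, 9, 5, 1, 955]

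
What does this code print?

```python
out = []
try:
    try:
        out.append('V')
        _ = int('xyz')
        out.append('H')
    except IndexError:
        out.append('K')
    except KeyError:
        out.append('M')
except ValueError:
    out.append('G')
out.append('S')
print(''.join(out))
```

Execution trace: 'V' (inner try body) → 'G' (outer except ValueError) → 'S' (after the try/except). Output: VGS

Answer: VGS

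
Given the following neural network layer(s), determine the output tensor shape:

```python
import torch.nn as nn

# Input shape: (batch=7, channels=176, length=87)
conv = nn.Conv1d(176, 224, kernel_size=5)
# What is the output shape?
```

Input: (7, 176, 87) -> Output: (7, 224, 83)

Answer: (7, 224, 83)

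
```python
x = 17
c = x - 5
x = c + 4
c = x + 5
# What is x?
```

Trace:
`x = 17` → x = 17
`c = x - 5` → c = 12
`x = c + 4` → x = 16
`c = x + 5` → c = 21
So x = 16

Answer: 16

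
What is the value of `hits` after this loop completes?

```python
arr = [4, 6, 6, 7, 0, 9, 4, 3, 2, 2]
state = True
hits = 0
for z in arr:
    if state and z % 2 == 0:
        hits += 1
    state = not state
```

Count even values at even positions
`hits` takes the values: 0 → 1 → 2 → 3 → 4 → 5

Answer: 5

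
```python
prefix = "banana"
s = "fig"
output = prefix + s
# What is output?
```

Trace:
`prefix = "banana"` → prefix = 'banana'
`s = "fig"` → s = 'fig'
`output = prefix + s` → output = 'bananafig'
So output = 'bananafig'

Answer: 'bananafig'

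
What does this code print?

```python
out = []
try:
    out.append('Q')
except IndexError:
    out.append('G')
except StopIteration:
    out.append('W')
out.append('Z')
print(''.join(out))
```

Execution trace: 'Q' (try body, no exception) → 'Z' (after the try/except). Output: QZ

Answer: QZ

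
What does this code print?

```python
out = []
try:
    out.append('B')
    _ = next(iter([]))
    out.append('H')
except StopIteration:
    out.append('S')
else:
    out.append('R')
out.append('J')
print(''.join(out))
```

Execution trace: 'B' (try body) → 'S' (except StopIteration) → 'J' (after the try/except). Output: BSJ

Answer: BSJ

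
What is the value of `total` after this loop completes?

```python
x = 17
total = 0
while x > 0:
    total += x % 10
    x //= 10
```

Sum digits of 17
`total` takes the values: 0 → 7 → 8

Answer: 8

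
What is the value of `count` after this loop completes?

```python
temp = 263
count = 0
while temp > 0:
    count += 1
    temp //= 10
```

Count digits by repeated division by 10
`count` takes the values: 0 → 1 → 2 → 3

Answer: 3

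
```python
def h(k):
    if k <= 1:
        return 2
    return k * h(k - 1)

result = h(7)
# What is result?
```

h(7) = 7 * 6 * 5 * 4 * 3 * 2 * 2 = 10080

Answer: 10080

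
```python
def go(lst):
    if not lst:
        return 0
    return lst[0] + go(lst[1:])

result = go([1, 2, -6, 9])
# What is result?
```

1 + 2 + (-6) + 9 + 0 = 6

Answer: 6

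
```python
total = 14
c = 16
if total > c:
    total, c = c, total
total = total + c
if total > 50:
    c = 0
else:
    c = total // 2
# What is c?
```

Trace:
`total = 14` → total = 14
`c = 16` → c = 16
`if total > c: ...` → total > c is False → no variable changes
`total = total + c` → total = 30
`if total > 50: ...` → total > 50 is False, take else branch → c = 15
So c = 15

Answer: 15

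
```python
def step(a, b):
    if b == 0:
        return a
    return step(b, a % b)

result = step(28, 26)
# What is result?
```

step(28, 26) -> step(26, 2) -> step(2, 0) -> 2

Answer: 2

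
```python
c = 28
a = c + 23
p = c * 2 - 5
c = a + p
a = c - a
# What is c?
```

Trace:
`c = 28` → c = 28
`a = c + 23` → a = 51
`p = c * 2 - 5` → p = 51
`c = a + p` → c = 102
`a = c - a` → a = 51
So c = 102

Answer: 102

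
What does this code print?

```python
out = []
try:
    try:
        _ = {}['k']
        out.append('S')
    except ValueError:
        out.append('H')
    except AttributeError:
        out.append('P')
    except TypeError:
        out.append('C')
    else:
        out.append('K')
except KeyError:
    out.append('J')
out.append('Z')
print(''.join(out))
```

Execution trace: 'J' (outer except KeyError) → 'Z' (after the try/except). Output: JZ

Answer: JZ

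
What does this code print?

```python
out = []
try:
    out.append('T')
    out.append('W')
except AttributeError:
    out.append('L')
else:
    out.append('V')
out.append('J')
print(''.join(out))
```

Execution trace: 'T' (try body) → 'W' (try body, no exception) → 'V' (else) → 'J' (after the try/except). Output: TWVJ

Answer: TWVJ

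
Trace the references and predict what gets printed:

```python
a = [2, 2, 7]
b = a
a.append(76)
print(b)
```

Key concept: basic list aliasing.
Step by step:
`a = [2, 2, 7]` → a = [2, 2, 7]
`b = a` → b = [2, 2, 7] (same object as a)
`a.append(76)` → a = [2, 2, 7, 76] (same object as b); b = [2, 2, 7, 76] (same object as a)
`print(b)` → prints [2, 2, 7, 76]

Answer: [2, 2, 7, 76]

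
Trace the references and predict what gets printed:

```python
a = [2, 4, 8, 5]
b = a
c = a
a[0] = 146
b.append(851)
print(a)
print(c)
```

Key concept: multiple aliases.
Step by step:
`a = [2, 4, 8, 5]` → a = [2, 4, 8, 5]
`b = a` → b = [2, 4, 8, 5] (same object as a)
`c = a` → c = [2, 4, 8, 5] (same object as a, b)
`a[0] = 146` → a = [146, 4, 8, 5] (same object as b, c); b = [146, 4, 8, 5] (same object as a, c); c = [146, 4, 8, 5] (same object as a, b)
`b.append(851)` → a = [146, 4, 8, 5, 851] (same object as b, c); b = [146, 4, 8, 5, 851] (same object as a, c); c = [146, 4, 8, 5, 851] (same object as a, b)
`print(a)` → prints [146, 4, 8, 5, 851]
`print(c)` → prints [146, 4, 8, 5, 851]

Answer:
[146, 4, 8, 5, 851]
[146, 4, 8, 5, 851]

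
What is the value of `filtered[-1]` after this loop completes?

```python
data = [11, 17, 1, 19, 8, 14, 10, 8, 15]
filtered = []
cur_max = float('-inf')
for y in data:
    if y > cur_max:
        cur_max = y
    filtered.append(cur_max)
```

Running max ends at 19
`filtered` takes the values: [] → [11] → [11, 17] → [11, 17, 17] → [11, 17, 17, 19] → [11, 17, 17, 19, 19] → [11, 17, 17, 19, 19, 19] → [11, 17, 17, 19, 19, 19, 19] → [11, 17, 17, 19, 19, 19, 19, 19] → [11, 17, 17, 19, 19, 19, 19, 19, 19]
So `filtered[-1]` = 19

Answer: 19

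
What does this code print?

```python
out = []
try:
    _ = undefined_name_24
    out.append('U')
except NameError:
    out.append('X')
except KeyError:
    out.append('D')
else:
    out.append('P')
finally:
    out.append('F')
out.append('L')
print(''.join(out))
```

Execution trace: 'X' (except NameError) → 'F' (finally) → 'L' (after the try/except). Output: XFL

Answer: XFL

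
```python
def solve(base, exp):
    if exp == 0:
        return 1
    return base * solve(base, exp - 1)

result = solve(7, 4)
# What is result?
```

solve(7, 4) = 7 * 7 * 7 * 7 = 2401

Answer: 2401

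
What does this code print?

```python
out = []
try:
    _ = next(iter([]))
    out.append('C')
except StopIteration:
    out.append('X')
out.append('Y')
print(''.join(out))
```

Execution trace: 'X' (except StopIteration) → 'Y' (after the try/except). Output: XY

Answer: XY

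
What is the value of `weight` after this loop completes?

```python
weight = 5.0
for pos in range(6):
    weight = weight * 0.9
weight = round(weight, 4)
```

Exponential decay: 5.0 * 0.9^6
`weight` takes the values: 5.0 → 4.5 → 4.05 → 3.645 → 3.2805 → 2.95245 → 2.657205 → 2.6572

Answer: 2.6572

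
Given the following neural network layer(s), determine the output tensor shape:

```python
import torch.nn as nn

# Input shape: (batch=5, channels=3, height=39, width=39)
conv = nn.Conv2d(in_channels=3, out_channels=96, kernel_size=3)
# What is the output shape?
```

Input: (5, 3, 39, 39) -> Output: (5, 96, 37, 37)

Answer: (5, 96, 37, 37)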